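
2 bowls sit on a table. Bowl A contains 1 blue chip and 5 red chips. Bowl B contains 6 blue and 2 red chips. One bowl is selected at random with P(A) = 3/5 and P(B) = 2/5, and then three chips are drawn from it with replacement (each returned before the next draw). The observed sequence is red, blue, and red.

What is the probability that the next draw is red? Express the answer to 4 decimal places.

Under each hypothesis, the probability of the observed sequence is: P(data | bowl A) = (5/6)(1/6)(5/6) = 0.11574; P(data | bowl B) = (2/8)(6/8)(2/8) = 0.046875.
Multiplying each by its prior: 3/5 · 0.11574 = 0.069444, 2/5 · 0.046875 = 0.01875; these sum to 0.088194.
The posterior is then P(bowl A | data) = 0.7874, P(bowl B | data) = 0.2126.
The predictive probability is P(red next | data) = (5/6)(0.7874) + (1/4)(0.2126) = 0.70932.

0.7093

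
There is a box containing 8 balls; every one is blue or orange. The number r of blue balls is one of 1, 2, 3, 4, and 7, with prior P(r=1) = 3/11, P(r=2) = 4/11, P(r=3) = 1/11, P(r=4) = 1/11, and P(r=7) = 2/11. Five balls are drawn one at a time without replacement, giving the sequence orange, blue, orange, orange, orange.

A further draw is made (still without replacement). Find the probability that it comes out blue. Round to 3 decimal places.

0.221

Compute the likelihood of the observed sequence for each case: P(data | r = 1) = (7/8)(1/7)(6/6)(5/5)(4/4) = 1/8; P(data | r = 2) = (6/8)(2/7)(5/6)(4/5)(3/4) = 3/28; P(data | r = 3) = (5/8)(3/7)(4/6)(3/5)(2/4) = 3/56; P(data | r = 4) = (4/8)(4/7)(3/6)(2/5)(1/4) = 1/70; P(data | r = 7) = (1/8)(7/7)(0/6) = 0.
Multiplying each by its prior: 3/11 · 1/8 = 3/88, 4/11 · 3/28 = 3/77, 1/11 · 3/56 = 3/616, 1/11 · 1/70 = 1/770, 2/11 · 0 = 0; with total 61/770.
Dividing through by the total gives posterior P(r = 1 | data) = 105/244, P(r = 2 | data) = 30/61, P(r = 3 | data) = 15/244, P(r = 4 | data) = 1/61, P(r = 7 | data) = 0.
So P(blue next | data) = Σ P(blue next | H) P(H | data) = (0)(105/244) + (1/3)(30/61) + (2/3)(15/244) + (1)(1/61) = 27/122.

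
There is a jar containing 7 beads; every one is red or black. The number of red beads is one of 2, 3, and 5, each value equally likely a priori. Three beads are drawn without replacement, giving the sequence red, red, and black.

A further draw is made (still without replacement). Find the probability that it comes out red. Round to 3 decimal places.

0.486

Compute the likelihood of the observed sequence for each case: P(data | r = 2) = (2/7)(1/6)(5/5) = 1/21; P(data | r = 3) = (3/7)(2/6)(4/5) = 4/35; P(data | r = 5) = (5/7)(4/6)(2/5) = 4/21.
The prior-weighted likelihoods are 1/3 · 1/21 = 1/63, 1/3 · 4/35 = 4/105, 1/3 · 4/21 = 4/63; these sum to 37/315.
The posterior is then P(r = 2 | data) = 5/37, P(r = 3 | data) = 12/37, P(r = 5 | data) = 20/37.
The predictive probability is P(red next | data) = (0)(5/37) + (1/4)(12/37) + (3/4)(20/37) = 18/37.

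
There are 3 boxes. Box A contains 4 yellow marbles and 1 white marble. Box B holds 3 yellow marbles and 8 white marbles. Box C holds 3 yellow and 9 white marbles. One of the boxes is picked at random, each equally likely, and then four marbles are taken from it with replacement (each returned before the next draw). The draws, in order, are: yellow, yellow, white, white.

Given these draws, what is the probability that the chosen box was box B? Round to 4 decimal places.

For each hypothesis, P(data | H) works out to: P(data | box A) = (4/5)(4/5)(1/5)(1/5) = 0.0256; P(data | box B) = (3/11)(3/11)(8/11)(8/11) = 0.039342; P(data | box C) = (3/12)(3/12)(9/12)(9/12) = 0.035156.
The prior-weighted likelihoods are 1/3 · 0.0256 = 0.0085333, 1/3 · 0.039342 = 0.013114, 1/3 · 0.035156 = 0.011719; these sum to 0.033366.
Hence P(box B | data) = (0.013114) / (0.033366) = 0.39303.

0.3930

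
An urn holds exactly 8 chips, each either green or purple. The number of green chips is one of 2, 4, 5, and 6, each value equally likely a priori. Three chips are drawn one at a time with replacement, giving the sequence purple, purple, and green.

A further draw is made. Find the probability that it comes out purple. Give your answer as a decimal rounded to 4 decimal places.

Under each hypothesis, the probability of the observed sequence is: P(data | r = 2) = (6/8)(6/8)(2/8) = 0.14062; P(data | r = 4) = (4/8)(4/8)(4/8) = 0.125; P(data | r = 5) = (3/8)(3/8)(5/8) = 0.087891; P(data | r = 6) = (2/8)(2/8)(6/8) = 0.046875.
The prior-weighted likelihoods are 1/4 · 0.14062 = 0.035156, 1/4 · 0.125 = 0.03125, 1/4 · 0.087891 = 0.021973, 1/4 · 0.046875 = 0.011719; with total 0.1001.
Normalising, the posterior is P(r = 2 | data) = 0.35122, P(r = 4 | data) = 0.3122, P(r = 5 | data) = 0.21951, P(r = 6 | data) = 0.11707.
Averaging over the posterior, P(purple next | data) = (3/4)(0.35122) + (1/2)(0.3122) + (3/8)(0.21951) + (1/4)(0.11707) = 0.5311.

0.5311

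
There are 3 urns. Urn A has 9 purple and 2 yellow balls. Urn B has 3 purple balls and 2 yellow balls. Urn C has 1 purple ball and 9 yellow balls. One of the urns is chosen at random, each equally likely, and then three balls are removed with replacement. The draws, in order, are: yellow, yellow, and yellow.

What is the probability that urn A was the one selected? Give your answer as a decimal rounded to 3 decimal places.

Under each hypothesis, the probability of the observed sequence is: P(data | urn A) = (2/11)(2/11)(2/11) = 0.0060105; P(data | urn B) = (2/5)(2/5)(2/5) = 0.064; P(data | urn C) = (9/10)(9/10)(9/10) = 0.729.
Multiplying each by its prior: 1/3 · 0.0060105 = 0.0020035, 1/3 · 0.064 = 0.021333, 1/3 · 0.729 = 0.243; with total 0.26634.
Hence P(urn A | data) = (0.0020035) / (0.26634) = 0.0075225.

0.008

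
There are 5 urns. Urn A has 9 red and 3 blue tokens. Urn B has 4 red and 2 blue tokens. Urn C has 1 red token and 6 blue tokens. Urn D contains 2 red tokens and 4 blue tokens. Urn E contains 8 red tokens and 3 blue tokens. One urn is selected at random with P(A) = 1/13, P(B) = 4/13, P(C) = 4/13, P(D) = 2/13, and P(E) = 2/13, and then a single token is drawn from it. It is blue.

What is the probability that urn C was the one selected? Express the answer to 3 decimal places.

0.498

Under each hypothesis, the probability of this draw is: P(data | urn A) = (3/12) = 0.25; P(data | urn B) = (2/6) = 0.33333; P(data | urn C) = (6/7) = 0.85714; P(data | urn D) = (4/6) = 0.66667; P(data | urn E) = (3/11) = 0.27273.
Weighting by the prior gives 1/13 · 0.25 = 0.019231, 4/13 · 0.33333 = 0.10256, 4/13 · 0.85714 = 0.26374, 2/13 · 0.66667 = 0.10256, 2/13 · 0.27273 = 0.041958; with total 0.53005.
Hence P(urn C | data) = (0.26374) / (0.53005) = 0.49757.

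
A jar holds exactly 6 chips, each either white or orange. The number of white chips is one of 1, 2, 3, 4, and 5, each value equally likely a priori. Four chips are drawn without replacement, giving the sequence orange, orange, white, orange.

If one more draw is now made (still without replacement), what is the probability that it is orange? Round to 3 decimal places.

0.667

The likelihood of the observed sequence under each hypothesis: P(data | r = 1) = (5/6)(4/5)(1/4)(3/3) = 1/6; P(data | r = 2) = (4/6)(3/5)(2/4)(2/3) = 2/15; P(data | r = 3) = (3/6)(2/5)(3/4)(1/3) = 1/20; P(data | r = 4) = (2/6)(1/5)(4/4)(0/3) = 0; P(data | r = 5) = (1/6)(0/5) = 0.
The prior-weighted likelihoods are 1/5 · 1/6 = 1/30, 1/5 · 2/15 = 2/75, 1/5 · 1/20 = 1/100, 1/5 · 0 = 0, 1/5 · 0 = 0; these sum to 7/100.
Normalising, the posterior is P(r = 1 | data) = 10/21, P(r = 2 | data) = 8/21, P(r = 3 | data) = 1/7, P(r = 4 | data) = 0, P(r = 5 | data) = 0.
Averaging over the posterior, P(orange next | data) = (1)(10/21) + (1/2)(8/21) + (0)(1/7) = 2/3.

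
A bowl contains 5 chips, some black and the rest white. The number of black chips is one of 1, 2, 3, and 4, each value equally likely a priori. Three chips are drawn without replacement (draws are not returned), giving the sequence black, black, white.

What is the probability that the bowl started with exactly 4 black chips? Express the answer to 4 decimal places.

0.4000

The likelihood of the observed sequence under each hypothesis: P(data | r = 1) = (1/5)(0/4) = 0; P(data | r = 2) = (2/5)(1/4)(3/3) = 1/10; P(data | r = 3) = (3/5)(2/4)(2/3) = 1/5; P(data | r = 4) = (4/5)(3/4)(1/3) = 1/5.
Multiplying each by its prior: 1/4 · 0 = 0, 1/4 · 1/10 = 1/40, 1/4 · 1/5 = 1/20, 1/4 · 1/5 = 1/20; summing to 1/8.
Therefore the posterior P(r = 4 | data) = (1/20) / (1/8) = 2/5.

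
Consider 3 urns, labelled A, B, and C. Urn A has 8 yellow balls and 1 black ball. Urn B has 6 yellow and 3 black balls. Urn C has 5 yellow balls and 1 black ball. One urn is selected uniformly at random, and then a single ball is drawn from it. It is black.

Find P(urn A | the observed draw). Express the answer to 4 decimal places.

0.1818

For each hypothesis, P(data | H) works out to: P(data | urn A) = (1/9) = 1/9; P(data | urn B) = (3/9) = 1/3; P(data | urn C) = (1/6) = 1/6.
Multiplying each by its prior: 1/3 · 1/9 = 1/27, 1/3 · 1/3 = 1/9, 1/3 · 1/6 = 1/18; these sum to 11/54.
So P(urn A | data) = (1/27) / (11/54) = 2/11.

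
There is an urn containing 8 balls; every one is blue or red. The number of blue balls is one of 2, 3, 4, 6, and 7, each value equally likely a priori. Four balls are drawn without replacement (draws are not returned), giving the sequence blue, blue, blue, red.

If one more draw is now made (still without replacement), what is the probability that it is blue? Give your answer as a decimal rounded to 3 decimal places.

0.719

The likelihood of the observed sequence under each hypothesis: P(data | r = 2) = (2/8)(1/7)(0/6) = 0; P(data | r = 3) = (3/8)(2/7)(1/6)(5/5) = 1/56; P(data | r = 4) = (4/8)(3/7)(2/6)(4/5) = 2/35; P(data | r = 6) = (6/8)(5/7)(4/6)(2/5) = 1/7; P(data | r = 7) = (7/8)(6/7)(5/6)(1/5) = 1/8.
Weighting by the prior gives 1/5 · 0 = 0, 1/5 · 1/56 = 1/280, 1/5 · 2/35 = 2/175, 1/5 · 1/7 = 1/35, 1/5 · 1/8 = 1/40; these sum to 12/175.
Dividing through by the total gives posterior P(r = 2 | data) = 0, P(r = 3 | data) = 5/96, P(r = 4 | data) = 1/6, P(r = 6 | data) = 5/12, P(r = 7 | data) = 35/96.
Averaging over the posterior, P(blue next | data) = (0)(5/96) + (1/4)(1/6) + (3/4)(5/12) + (1)(35/96) = 23/32.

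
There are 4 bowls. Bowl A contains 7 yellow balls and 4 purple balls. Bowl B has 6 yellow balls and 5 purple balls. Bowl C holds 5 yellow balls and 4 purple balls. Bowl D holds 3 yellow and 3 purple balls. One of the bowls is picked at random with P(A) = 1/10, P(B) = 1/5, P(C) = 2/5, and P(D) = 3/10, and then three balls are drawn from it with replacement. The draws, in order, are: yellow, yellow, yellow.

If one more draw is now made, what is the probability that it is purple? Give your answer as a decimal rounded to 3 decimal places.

Compute the likelihood of the observed sequence for each case: P(data | bowl A) = (7/11)(7/11)(7/11) = 0.2577; P(data | bowl B) = (6/11)(6/11)(6/11) = 0.16228; P(data | bowl C) = (5/9)(5/9)(5/9) = 0.17147; P(data | bowl D) = (3/6)(3/6)(3/6) = 0.125.
Multiplying each by its prior: 1/10 · 0.2577 = 0.02577, 1/5 · 0.16228 = 0.032457, 2/5 · 0.17147 = 0.068587, 3/10 · 0.125 = 0.0375; these sum to 0.16431.
Normalising, the posterior is P(bowl A | data) = 0.15683, P(bowl B | data) = 0.19753, P(bowl C | data) = 0.41741, P(bowl D | data) = 0.22822.
Averaging over the posterior, P(purple next | data) = (4/11)(0.15683) + (5/11)(0.19753) + (4/9)(0.41741) + (1/2)(0.22822) = 0.44645.

0.446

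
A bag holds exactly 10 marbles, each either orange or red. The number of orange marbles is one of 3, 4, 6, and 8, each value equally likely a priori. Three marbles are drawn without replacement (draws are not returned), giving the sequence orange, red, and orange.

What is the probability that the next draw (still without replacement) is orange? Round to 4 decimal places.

For each hypothesis, P(data | H) works out to: P(data | r = 3) = (3/10)(7/9)(2/8) = 0.058333; P(data | r = 4) = (4/10)(6/9)(3/8) = 0.1; P(data | r = 6) = (6/10)(4/9)(5/8) = 0.16667; P(data | r = 8) = (8/10)(2/9)(7/8) = 0.15556.
The prior-weighted likelihoods are 1/4 · 0.058333 = 0.014583, 1/4 · 0.1 = 0.025, 1/4 · 0.16667 = 0.041667, 1/4 · 0.15556 = 0.038889; summing to 0.12014.
Dividing through by the total gives posterior P(r = 3 | data) = 0.12139, P(r = 4 | data) = 0.20809, P(r = 6 | data) = 0.34682, P(r = 8 | data) = 0.3237.
The predictive probability is P(orange next | data) = (1/7)(0.12139) + (2/7)(0.20809) + (4/7)(0.34682) + (6/7)(0.3237) = 0.55244.

0.5524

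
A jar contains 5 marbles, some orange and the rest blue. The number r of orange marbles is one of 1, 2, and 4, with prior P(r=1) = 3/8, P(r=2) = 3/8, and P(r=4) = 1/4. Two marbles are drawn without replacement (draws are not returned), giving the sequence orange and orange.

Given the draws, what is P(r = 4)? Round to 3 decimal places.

0.800

The likelihood of the observed sequence under each hypothesis: P(data | r = 1) = (1/5)(0/4) = 0; P(data | r = 2) = (2/5)(1/4) = 1/10; P(data | r = 4) = (4/5)(3/4) = 3/5.
Weighting by the prior gives 3/8 · 0 = 0, 3/8 · 1/10 = 3/80, 1/4 · 3/5 = 3/20; summing to 3/16.
So P(r = 4 | data) = (3/20) / (3/16) = 4/5.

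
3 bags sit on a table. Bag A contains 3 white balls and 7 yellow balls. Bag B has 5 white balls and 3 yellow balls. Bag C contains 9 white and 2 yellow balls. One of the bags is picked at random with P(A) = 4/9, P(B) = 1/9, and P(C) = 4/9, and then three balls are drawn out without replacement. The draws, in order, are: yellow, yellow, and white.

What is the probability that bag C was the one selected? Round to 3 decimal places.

Under each hypothesis, the probability of the observed sequence is: P(data | bag A) = (7/10)(6/9)(3/8) = 7/40; P(data | bag B) = (3/8)(2/7)(5/6) = 5/56; P(data | bag C) = (2/11)(1/10)(9/9) = 1/55.
The prior-weighted likelihoods are 4/9 · 7/40 = 7/90, 1/9 · 5/56 = 5/504, 4/9 · 1/55 = 4/495; these sum to 59/616.
Hence P(bag C | data) = (4/495) / (59/616) = 224/2655.

0.084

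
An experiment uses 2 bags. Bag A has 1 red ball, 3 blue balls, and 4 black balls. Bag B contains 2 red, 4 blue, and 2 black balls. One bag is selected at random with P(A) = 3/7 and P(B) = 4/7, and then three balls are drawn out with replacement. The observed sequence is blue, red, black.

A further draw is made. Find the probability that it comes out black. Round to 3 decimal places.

0.340

For each hypothesis, P(data | H) works out to: P(data | bag A) = (3/8)(1/8)(4/8) = 3/128; P(data | bag B) = (4/8)(2/8)(2/8) = 1/32.
Weighting by the prior gives 3/7 · 3/128 = 9/896, 4/7 · 1/32 = 1/56; with total 25/896.
Normalising, the posterior is P(bag A | data) = 9/25, P(bag B | data) = 16/25.
Averaging over the posterior, P(black next | data) = (1/2)(9/25) + (1/4)(16/25) = 17/50.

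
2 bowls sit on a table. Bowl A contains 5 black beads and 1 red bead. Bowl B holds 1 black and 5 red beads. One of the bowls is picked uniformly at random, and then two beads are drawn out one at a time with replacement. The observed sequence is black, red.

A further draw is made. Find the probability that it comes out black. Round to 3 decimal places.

0.500

For each hypothesis, P(data | H) works out to: P(data | bowl A) = (5/6)(1/6) = 5/36; P(data | bowl B) = (1/6)(5/6) = 5/36.
Multiplying each by its prior: 1/2 · 5/36 = 5/72, 1/2 · 5/36 = 5/72; these sum to 5/36.
Normalising, the posterior is P(bowl A | data) = 1/2, P(bowl B | data) = 1/2.
The predictive probability is P(black next | data) = (5/6)(1/2) + (1/6)(1/2) = 1/2.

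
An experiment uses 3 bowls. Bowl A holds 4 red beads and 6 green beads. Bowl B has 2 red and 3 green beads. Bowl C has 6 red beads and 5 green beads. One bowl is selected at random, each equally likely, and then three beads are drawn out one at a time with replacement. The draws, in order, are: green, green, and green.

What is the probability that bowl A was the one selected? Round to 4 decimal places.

0.4107

For each hypothesis, P(data | H) works out to: P(data | bowl A) = (6/10)(6/10)(6/10) = 0.216; P(data | bowl B) = (3/5)(3/5)(3/5) = 0.216; P(data | bowl C) = (5/11)(5/11)(5/11) = 0.093914.
Multiplying each by its prior: 1/3 · 0.216 = 0.072, 1/3 · 0.216 = 0.072, 1/3 · 0.093914 = 0.031305; summing to 0.1753.
Therefore the posterior P(bowl A | data) = (0.072) / (0.1753) = 0.41071.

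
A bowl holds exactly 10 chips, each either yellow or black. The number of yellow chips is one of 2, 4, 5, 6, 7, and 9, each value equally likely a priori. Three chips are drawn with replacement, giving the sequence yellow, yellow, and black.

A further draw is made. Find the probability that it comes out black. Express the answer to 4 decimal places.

0.4088

The likelihood of the observed sequence under each hypothesis: P(data | r = 2) = (2/10)(2/10)(8/10) = 0.032; P(data | r = 4) = (4/10)(4/10)(6/10) = 0.096; P(data | r = 5) = (5/10)(5/10)(5/10) = 0.125; P(data | r = 6) = (6/10)(6/10)(4/10) = 0.144; P(data | r = 7) = (7/10)(7/10)(3/10) = 0.147; P(data | r = 9) = (9/10)(9/10)(1/10) = 0.081.
Multiplying each by its prior: 1/6 · 0.032 = 0.0053333, 1/6 · 0.096 = 0.016, 1/6 · 0.125 = 0.020833, 1/6 · 0.144 = 0.024, 1/6 · 0.147 = 0.0245, 1/6 · 0.081 = 0.0135; these sum to 0.10417.
Dividing through by the total gives posterior P(r = 2 | data) = 0.0512, P(r = 4 | data) = 0.1536, P(r = 5 | data) = 0.2, P(r = 6 | data) = 0.2304, P(r = 7 | data) = 0.2352, P(r = 9 | data) = 0.1296.
The predictive probability is P(black next | data) = (4/5)(0.0512) + (3/5)(0.1536) + (1/2)(0.2) + (2/5)(0.2304) + (3/10)(0.2352) + (1/10)(0.1296) = 0.4088.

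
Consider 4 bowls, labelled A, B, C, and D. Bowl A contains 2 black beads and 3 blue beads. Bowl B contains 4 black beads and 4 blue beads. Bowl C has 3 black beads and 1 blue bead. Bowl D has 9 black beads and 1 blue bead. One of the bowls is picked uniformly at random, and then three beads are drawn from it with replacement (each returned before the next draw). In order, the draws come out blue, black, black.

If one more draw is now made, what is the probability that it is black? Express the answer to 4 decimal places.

Under each hypothesis, the probability of the observed sequence is: P(data | bowl A) = (3/5)(2/5)(2/5) = 0.096; P(data | bowl B) = (4/8)(4/8)(4/8) = 0.125; P(data | bowl C) = (1/4)(3/4)(3/4) = 0.14062; P(data | bowl D) = (1/10)(9/10)(9/10) = 0.081.
Multiplying each by its prior: 1/4 · 0.096 = 0.024, 1/4 · 0.125 = 0.03125, 1/4 · 0.14062 = 0.035156, 1/4 · 0.081 = 0.02025; these sum to 0.11066.
Dividing through by the total gives posterior P(bowl A | data) = 0.21689, P(bowl B | data) = 0.28241, P(bowl C | data) = 0.31771, P(bowl D | data) = 0.183.
Averaging over the posterior, P(black next | data) = (2/5)(0.21689) + (1/2)(0.28241) + (3/4)(0.31771) + (9/10)(0.183) = 0.63094.

0.6309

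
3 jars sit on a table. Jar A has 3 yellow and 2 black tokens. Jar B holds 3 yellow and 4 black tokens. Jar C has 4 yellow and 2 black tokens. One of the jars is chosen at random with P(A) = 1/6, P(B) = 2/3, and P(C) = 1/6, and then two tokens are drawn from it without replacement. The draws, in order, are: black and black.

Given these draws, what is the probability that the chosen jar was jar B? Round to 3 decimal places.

Under each hypothesis, the probability of the observed sequence is: P(data | jar A) = (2/5)(1/4) = 1/10; P(data | jar B) = (4/7)(3/6) = 2/7; P(data | jar C) = (2/6)(1/5) = 1/15.
Weighting by the prior gives 1/6 · 1/10 = 1/60, 2/3 · 2/7 = 4/21, 1/6 · 1/15 = 1/90; summing to 55/252.
By Bayes' rule, P(jar B | data) = (4/21) / (55/252) = 48/55.

0.873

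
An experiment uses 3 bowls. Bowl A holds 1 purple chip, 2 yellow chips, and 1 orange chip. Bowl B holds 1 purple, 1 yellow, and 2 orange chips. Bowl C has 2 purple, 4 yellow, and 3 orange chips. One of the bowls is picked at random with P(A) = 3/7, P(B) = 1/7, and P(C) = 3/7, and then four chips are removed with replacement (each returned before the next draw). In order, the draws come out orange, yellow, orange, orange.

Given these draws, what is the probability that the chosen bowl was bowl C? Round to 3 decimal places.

0.475

The likelihood of the observed sequence under each hypothesis: P(data | bowl A) = (1/4)(2/4)(1/4)(1/4) = 0.0078125; P(data | bowl B) = (2/4)(1/4)(2/4)(2/4) = 0.03125; P(data | bowl C) = (3/9)(4/9)(3/9)(3/9) = 0.016461.
The prior-weighted likelihoods are 3/7 · 0.0078125 = 0.0033482, 1/7 · 0.03125 = 0.0044643, 3/7 · 0.016461 = 0.0070547; with total 0.014867.
Hence P(bowl C | data) = (0.0070547) / (0.014867) = 0.47451.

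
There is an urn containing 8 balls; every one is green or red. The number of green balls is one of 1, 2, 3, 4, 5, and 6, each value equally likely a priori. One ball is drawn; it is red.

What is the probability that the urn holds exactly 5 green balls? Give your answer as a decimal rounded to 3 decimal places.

Under each hypothesis, the probability of this draw is: P(data | r = 1) = (7/8) = 7/8; P(data | r = 2) = (6/8) = 3/4; P(data | r = 3) = (5/8) = 5/8; P(data | r = 4) = (4/8) = 1/2; P(data | r = 5) = (3/8) = 3/8; P(data | r = 6) = (2/8) = 1/4.
Multiplying each by its prior: 1/6 · 7/8 = 7/48, 1/6 · 3/4 = 1/8, 1/6 · 5/8 = 5/48, 1/6 · 1/2 = 1/12, 1/6 · 3/8 = 1/16, 1/6 · 1/4 = 1/24; summing to 9/16.
By Bayes' rule, P(r = 5 | data) = (1/16) / (9/16) = 1/9.

0.111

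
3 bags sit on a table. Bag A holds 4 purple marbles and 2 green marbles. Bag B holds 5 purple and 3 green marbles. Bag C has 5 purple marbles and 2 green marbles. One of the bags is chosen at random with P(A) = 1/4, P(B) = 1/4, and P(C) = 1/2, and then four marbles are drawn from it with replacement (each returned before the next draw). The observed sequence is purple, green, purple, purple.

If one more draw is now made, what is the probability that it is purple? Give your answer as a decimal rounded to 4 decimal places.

0.6820

Under each hypothesis, the probability of the observed sequence is: P(data | bag A) = (4/6)(2/6)(4/6)(4/6) = 0.098765; P(data | bag B) = (5/8)(3/8)(5/8)(5/8) = 0.091553; P(data | bag C) = (5/7)(2/7)(5/7)(5/7) = 0.10412.
Multiplying each by its prior: 1/4 · 0.098765 = 0.024691, 1/4 · 0.091553 = 0.022888, 1/2 · 0.10412 = 0.052062; with total 0.099641.
Dividing through by the total gives posterior P(bag A | data) = 0.2478, P(bag B | data) = 0.22971, P(bag C | data) = 0.52249.
Averaging over the posterior, P(purple next | data) = (2/3)(0.2478) + (5/8)(0.22971) + (5/7)(0.52249) = 0.68198.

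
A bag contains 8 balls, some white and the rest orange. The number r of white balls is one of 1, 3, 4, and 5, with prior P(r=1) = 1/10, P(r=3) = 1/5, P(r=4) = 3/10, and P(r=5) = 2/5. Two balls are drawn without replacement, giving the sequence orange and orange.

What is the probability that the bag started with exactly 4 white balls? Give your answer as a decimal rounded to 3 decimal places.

Compute the likelihood of the observed sequence for each case: P(data | r = 1) = (7/8)(6/7) = 3/4; P(data | r = 3) = (5/8)(4/7) = 5/14; P(data | r = 4) = (4/8)(3/7) = 3/14; P(data | r = 5) = (3/8)(2/7) = 3/28.
Weighting by the prior gives 1/10 · 3/4 = 3/40, 1/5 · 5/14 = 1/14, 3/10 · 3/14 = 9/140, 2/5 · 3/28 = 3/70; summing to 71/280.
Hence P(r = 4 | data) = (9/140) / (71/280) = 18/71.

0.254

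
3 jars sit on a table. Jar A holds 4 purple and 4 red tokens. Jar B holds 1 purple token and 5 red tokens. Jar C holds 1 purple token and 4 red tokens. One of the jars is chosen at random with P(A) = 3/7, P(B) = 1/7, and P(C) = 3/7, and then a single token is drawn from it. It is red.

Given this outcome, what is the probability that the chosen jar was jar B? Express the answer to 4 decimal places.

Under each hypothesis, the probability of this draw is: P(data | jar A) = (4/8) = 1/2; P(data | jar B) = (5/6) = 5/6; P(data | jar C) = (4/5) = 4/5.
Multiplying each by its prior: 3/7 · 1/2 = 3/14, 1/7 · 5/6 = 5/42, 3/7 · 4/5 = 12/35; with total 71/105.
Therefore the posterior P(jar B | data) = (5/42) / (71/105) = 25/142.

0.1761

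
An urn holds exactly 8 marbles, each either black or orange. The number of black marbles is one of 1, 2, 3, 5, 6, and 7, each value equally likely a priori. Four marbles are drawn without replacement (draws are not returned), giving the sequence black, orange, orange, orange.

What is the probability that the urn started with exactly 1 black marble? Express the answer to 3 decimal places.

0.318

For each hypothesis, P(data | H) works out to: P(data | r = 1) = (1/8)(7/7)(6/6)(5/5) = 1/8; P(data | r = 2) = (2/8)(6/7)(5/6)(4/5) = 1/7; P(data | r = 3) = (3/8)(5/7)(4/6)(3/5) = 3/28; P(data | r = 5) = (5/8)(3/7)(2/6)(1/5) = 1/56; P(data | r = 6) = (6/8)(2/7)(1/6)(0/5) = 0; P(data | r = 7) = (7/8)(1/7)(0/6) = 0.
Multiplying each by its prior: 1/6 · 1/8 = 1/48, 1/6 · 1/7 = 1/42, 1/6 · 3/28 = 1/56, 1/6 · 1/56 = 1/336, 1/6 · 0 = 0, 1/6 · 0 = 0; summing to 11/168.
Therefore the posterior P(r = 1 | data) = (1/48) / (11/168) = 7/22.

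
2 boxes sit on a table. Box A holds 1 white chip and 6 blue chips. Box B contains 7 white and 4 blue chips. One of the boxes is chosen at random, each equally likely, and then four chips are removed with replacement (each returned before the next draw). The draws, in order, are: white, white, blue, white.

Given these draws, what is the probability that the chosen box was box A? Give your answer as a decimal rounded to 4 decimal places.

The likelihood of the observed sequence under each hypothesis: P(data | box A) = (1/7)(1/7)(6/7)(1/7) = 0.002499; P(data | box B) = (7/11)(7/11)(4/11)(7/11) = 0.093709.
Weighting by the prior gives 1/2 · 0.002499 = 0.0012495, 1/2 · 0.093709 = 0.046855; with total 0.048104.
Hence P(box A | data) = (0.0012495) / (0.048104) = 0.025974.

0.0260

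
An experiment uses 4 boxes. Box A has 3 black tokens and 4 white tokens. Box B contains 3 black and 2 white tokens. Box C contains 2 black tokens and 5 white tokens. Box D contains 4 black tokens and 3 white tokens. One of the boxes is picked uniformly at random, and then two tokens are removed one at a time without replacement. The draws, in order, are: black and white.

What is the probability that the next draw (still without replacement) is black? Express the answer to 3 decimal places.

0.481

For each hypothesis, P(data | H) works out to: P(data | box A) = (3/7)(4/6) = 2/7; P(data | box B) = (3/5)(2/4) = 3/10; P(data | box C) = (2/7)(5/6) = 5/21; P(data | box D) = (4/7)(3/6) = 2/7.
Multiplying each by its prior: 1/4 · 2/7 = 1/14, 1/4 · 3/10 = 3/40, 1/4 · 5/21 = 5/84, 1/4 · 2/7 = 1/14; these sum to 233/840.
Normalising, the posterior is P(box A | data) = 60/233, P(box B | data) = 63/233, P(box C | data) = 50/233, P(box D | data) = 60/233.
So P(black next | data) = Σ P(black next | H) P(H | data) = (2/5)(60/233) + (2/3)(63/233) + (1/5)(50/233) + (3/5)(60/233) = 112/233.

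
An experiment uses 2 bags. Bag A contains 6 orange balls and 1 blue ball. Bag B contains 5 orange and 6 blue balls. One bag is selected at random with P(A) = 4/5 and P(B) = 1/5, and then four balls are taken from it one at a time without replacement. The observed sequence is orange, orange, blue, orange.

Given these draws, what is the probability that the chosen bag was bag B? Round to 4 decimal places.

Compute the likelihood of the observed sequence for each case: P(data | bag A) = (6/7)(5/6)(1/5)(4/4) = 1/7; P(data | bag B) = (5/11)(4/10)(6/9)(3/8) = 1/22.
The prior-weighted likelihoods are 4/5 · 1/7 = 4/35, 1/5 · 1/22 = 1/110; with total 19/154.
Hence P(bag B | data) = (1/110) / (19/154) = 7/95.

0.0737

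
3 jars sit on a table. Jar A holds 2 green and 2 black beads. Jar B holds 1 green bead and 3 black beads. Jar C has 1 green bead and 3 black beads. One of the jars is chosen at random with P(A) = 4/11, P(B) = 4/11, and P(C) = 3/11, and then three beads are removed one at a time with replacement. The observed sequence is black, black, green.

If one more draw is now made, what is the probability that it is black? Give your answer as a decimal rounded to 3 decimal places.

For each hypothesis, P(data | H) works out to: P(data | jar A) = (2/4)(2/4)(2/4) = 1/8; P(data | jar B) = (3/4)(3/4)(1/4) = 9/64; P(data | jar C) = (3/4)(3/4)(1/4) = 9/64.
The prior-weighted likelihoods are 4/11 · 1/8 = 1/22, 4/11 · 9/64 = 9/176, 3/11 · 9/64 = 27/704; with total 95/704.
Normalising, the posterior is P(jar A | data) = 32/95, P(jar B | data) = 36/95, P(jar C | data) = 27/95.
The predictive probability is P(black next | data) = (1/2)(32/95) + (3/4)(36/95) + (3/4)(27/95) = 253/380.

0.666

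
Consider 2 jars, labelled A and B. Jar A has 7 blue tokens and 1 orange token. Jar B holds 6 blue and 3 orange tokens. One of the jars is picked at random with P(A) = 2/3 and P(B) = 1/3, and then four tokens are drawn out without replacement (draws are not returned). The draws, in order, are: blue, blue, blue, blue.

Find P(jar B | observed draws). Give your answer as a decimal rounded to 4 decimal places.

Compute the likelihood of the observed sequence for each case: P(data | jar A) = (7/8)(6/7)(5/6)(4/5) = 1/2; P(data | jar B) = (6/9)(5/8)(4/7)(3/6) = 5/42.
Weighting by the prior gives 2/3 · 1/2 = 1/3, 1/3 · 5/42 = 5/126; summing to 47/126.
So P(jar B | data) = (5/126) / (47/126) = 5/47.

0.1064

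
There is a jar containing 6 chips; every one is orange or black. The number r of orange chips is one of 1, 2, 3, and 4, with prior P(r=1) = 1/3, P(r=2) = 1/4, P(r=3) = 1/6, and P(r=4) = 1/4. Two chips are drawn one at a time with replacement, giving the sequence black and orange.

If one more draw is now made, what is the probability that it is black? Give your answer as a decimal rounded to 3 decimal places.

0.578

Under each hypothesis, the probability of the observed sequence is: P(data | r = 1) = (5/6)(1/6) = 5/36; P(data | r = 2) = (4/6)(2/6) = 2/9; P(data | r = 3) = (3/6)(3/6) = 1/4; P(data | r = 4) = (2/6)(4/6) = 2/9.
The prior-weighted likelihoods are 1/3 · 5/36 = 5/108, 1/4 · 2/9 = 1/18, 1/6 · 1/4 = 1/24, 1/4 · 2/9 = 1/18; these sum to 43/216.
The posterior is then P(r = 1 | data) = 10/43, P(r = 2 | data) = 12/43, P(r = 3 | data) = 9/43, P(r = 4 | data) = 12/43.
Averaging over the posterior, P(black next | data) = (5/6)(10/43) + (2/3)(12/43) + (1/2)(9/43) + (1/3)(12/43) = 149/258.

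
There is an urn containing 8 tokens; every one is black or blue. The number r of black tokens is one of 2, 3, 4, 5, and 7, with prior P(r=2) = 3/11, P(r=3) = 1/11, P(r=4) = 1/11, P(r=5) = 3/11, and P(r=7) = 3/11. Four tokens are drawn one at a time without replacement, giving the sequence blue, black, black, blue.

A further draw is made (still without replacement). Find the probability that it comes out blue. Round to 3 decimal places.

For each hypothesis, P(data | H) works out to: P(data | r = 2) = (6/8)(2/7)(1/6)(5/5) = 0.035714; P(data | r = 3) = (5/8)(3/7)(2/6)(4/5) = 0.071429; P(data | r = 4) = (4/8)(4/7)(3/6)(3/5) = 0.085714; P(data | r = 5) = (3/8)(5/7)(4/6)(2/5) = 0.071429; P(data | r = 7) = (1/8)(7/7)(6/6)(0/5) = 0.
Multiplying each by its prior: 3/11 · 0.035714 = 0.0097403, 1/11 · 0.071429 = 0.0064935, 1/11 · 0.085714 = 0.0077922, 3/11 · 0.071429 = 0.019481, 3/11 · 0 = 0; summing to 0.043506.
Dividing through by the total gives posterior P(r = 2 | data) = 0.22388, P(r = 3 | data) = 0.14925, P(r = 4 | data) = 0.1791, P(r = 5 | data) = 0.44776, P(r = 7 | data) = 0.
The predictive probability is P(blue next | data) = (1)(0.22388) + (3/4)(0.14925) + (1/2)(0.1791) + (1/4)(0.44776) = 0.53731.

0.537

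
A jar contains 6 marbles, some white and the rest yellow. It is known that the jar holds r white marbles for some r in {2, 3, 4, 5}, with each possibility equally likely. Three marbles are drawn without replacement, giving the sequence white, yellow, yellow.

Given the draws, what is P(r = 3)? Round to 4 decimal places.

0.3600

The likelihood of the observed sequence under each hypothesis: P(data | r = 2) = (2/6)(4/5)(3/4) = 1/5; P(data | r = 3) = (3/6)(3/5)(2/4) = 3/20; P(data | r = 4) = (4/6)(2/5)(1/4) = 1/15; P(data | r = 5) = (5/6)(1/5)(0/4) = 0.
Multiplying each by its prior: 1/4 · 1/5 = 1/20, 1/4 · 3/20 = 3/80, 1/4 · 1/15 = 1/60, 1/4 · 0 = 0; with total 5/48.
Therefore the posterior P(r = 3 | data) = (3/80) / (5/48) = 9/25.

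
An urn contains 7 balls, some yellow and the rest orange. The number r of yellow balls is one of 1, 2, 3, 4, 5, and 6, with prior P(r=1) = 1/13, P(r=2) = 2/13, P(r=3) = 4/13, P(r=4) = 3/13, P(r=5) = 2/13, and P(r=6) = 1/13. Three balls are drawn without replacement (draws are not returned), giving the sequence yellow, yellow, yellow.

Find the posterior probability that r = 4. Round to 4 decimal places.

0.2143

For each hypothesis, P(data | H) works out to: P(data | r = 1) = (1/7)(0/6) = 0; P(data | r = 2) = (2/7)(1/6)(0/5) = 0; P(data | r = 3) = (3/7)(2/6)(1/5) = 1/35; P(data | r = 4) = (4/7)(3/6)(2/5) = 4/35; P(data | r = 5) = (5/7)(4/6)(3/5) = 2/7; P(data | r = 6) = (6/7)(5/6)(4/5) = 4/7.
The prior-weighted likelihoods are 1/13 · 0 = 0, 2/13 · 0 = 0, 4/13 · 1/35 = 4/455, 3/13 · 4/35 = 12/455, 2/13 · 2/7 = 4/91, 1/13 · 4/7 = 4/91; summing to 8/65.
By Bayes' rule, P(r = 4 | data) = (12/455) / (8/65) = 3/14.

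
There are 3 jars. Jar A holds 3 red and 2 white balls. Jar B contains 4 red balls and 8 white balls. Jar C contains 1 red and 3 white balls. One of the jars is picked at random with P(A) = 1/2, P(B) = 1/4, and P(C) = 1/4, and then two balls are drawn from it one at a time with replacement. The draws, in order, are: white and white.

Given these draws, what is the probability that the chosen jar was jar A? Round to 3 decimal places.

0.241

The likelihood of the observed sequence under each hypothesis: P(data | jar A) = (2/5)(2/5) = 0.16; P(data | jar B) = (8/12)(8/12) = 0.44444; P(data | jar C) = (3/4)(3/4) = 0.5625.
The prior-weighted likelihoods are 1/2 · 0.16 = 0.08, 1/4 · 0.44444 = 0.11111, 1/4 · 0.5625 = 0.14062; these sum to 0.33174.
Therefore the posterior P(jar A | data) = (0.08) / (0.33174) = 0.24116.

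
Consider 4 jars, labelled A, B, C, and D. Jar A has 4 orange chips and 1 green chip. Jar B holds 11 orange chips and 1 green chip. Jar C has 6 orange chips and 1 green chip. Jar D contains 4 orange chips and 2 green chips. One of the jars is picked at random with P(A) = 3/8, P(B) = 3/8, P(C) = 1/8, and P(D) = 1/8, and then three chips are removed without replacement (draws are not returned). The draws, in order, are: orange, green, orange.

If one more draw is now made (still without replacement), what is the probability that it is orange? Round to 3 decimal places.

0.944

Compute the likelihood of the observed sequence for each case: P(data | jar A) = (4/5)(1/4)(3/3) = 0.2; P(data | jar B) = (11/12)(1/11)(10/10) = 0.083333; P(data | jar C) = (6/7)(1/6)(5/5) = 0.14286; P(data | jar D) = (4/6)(2/5)(3/4) = 0.2.
The prior-weighted likelihoods are 3/8 · 0.2 = 0.075, 3/8 · 0.083333 = 0.03125, 1/8 · 0.14286 = 0.017857, 1/8 · 0.2 = 0.025; with total 0.14911.
The posterior is then P(jar A | data) = 0.50299, P(jar B | data) = 0.20958, P(jar C | data) = 0.11976, P(jar D | data) = 0.16766.
So P(orange next | data) = Σ P(orange next | H) P(H | data) = (1)(0.50299) + (1)(0.20958) + (1)(0.11976) + (2/3)(0.16766) = 0.94411.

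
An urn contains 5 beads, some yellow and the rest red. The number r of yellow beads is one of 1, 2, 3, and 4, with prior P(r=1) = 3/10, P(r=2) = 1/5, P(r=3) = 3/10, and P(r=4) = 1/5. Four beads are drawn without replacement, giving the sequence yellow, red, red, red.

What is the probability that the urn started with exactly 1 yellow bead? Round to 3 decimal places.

0.750

Compute the likelihood of the observed sequence for each case: P(data | r = 1) = (1/5)(4/4)(3/3)(2/2) = 1/5; P(data | r = 2) = (2/5)(3/4)(2/3)(1/2) = 1/10; P(data | r = 3) = (3/5)(2/4)(1/3)(0/2) = 0; P(data | r = 4) = (4/5)(1/4)(0/3) = 0.
Multiplying each by its prior: 3/10 · 1/5 = 3/50, 1/5 · 1/10 = 1/50, 3/10 · 0 = 0, 1/5 · 0 = 0; with total 2/25.
By Bayes' rule, P(r = 1 | data) = (3/50) / (2/25) = 3/4.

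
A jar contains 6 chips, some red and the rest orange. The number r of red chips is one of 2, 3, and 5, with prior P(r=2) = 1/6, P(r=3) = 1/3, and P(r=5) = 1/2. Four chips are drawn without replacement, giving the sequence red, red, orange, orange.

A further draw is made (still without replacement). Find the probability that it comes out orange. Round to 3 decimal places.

0.625

Compute the likelihood of the observed sequence for each case: P(data | r = 2) = (2/6)(1/5)(4/4)(3/3) = 1/15; P(data | r = 3) = (3/6)(2/5)(3/4)(2/3) = 1/10; P(data | r = 5) = (5/6)(4/5)(1/4)(0/3) = 0.
Multiplying each by its prior: 1/6 · 1/15 = 1/90, 1/3 · 1/10 = 1/30, 1/2 · 0 = 0; with total 2/45.
Dividing through by the total gives posterior P(r = 2 | data) = 1/4, P(r = 3 | data) = 3/4, P(r = 5 | data) = 0.
The predictive probability is P(orange next | data) = (1)(1/4) + (1/2)(3/4) = 5/8.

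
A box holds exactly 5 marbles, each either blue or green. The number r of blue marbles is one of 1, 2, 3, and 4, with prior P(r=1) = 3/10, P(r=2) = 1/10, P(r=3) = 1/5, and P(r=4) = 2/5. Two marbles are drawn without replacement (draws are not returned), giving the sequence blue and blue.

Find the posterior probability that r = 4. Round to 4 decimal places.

0.7742

Under each hypothesis, the probability of the observed sequence is: P(data | r = 1) = (1/5)(0/4) = 0; P(data | r = 2) = (2/5)(1/4) = 1/10; P(data | r = 3) = (3/5)(2/4) = 3/10; P(data | r = 4) = (4/5)(3/4) = 3/5.
Multiplying each by its prior: 3/10 · 0 = 0, 1/10 · 1/10 = 1/100, 1/5 · 3/10 = 3/50, 2/5 · 3/5 = 6/25; with total 31/100.
By Bayes' rule, P(r = 4 | data) = (6/25) / (31/100) = 24/31.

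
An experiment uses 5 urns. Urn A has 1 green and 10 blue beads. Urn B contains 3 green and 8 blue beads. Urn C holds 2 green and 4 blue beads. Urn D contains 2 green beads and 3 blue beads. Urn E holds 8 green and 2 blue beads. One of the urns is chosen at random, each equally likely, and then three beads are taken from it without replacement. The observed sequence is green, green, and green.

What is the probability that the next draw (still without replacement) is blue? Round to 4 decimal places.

For each hypothesis, P(data | H) works out to: P(data | urn A) = (1/11)(0/10) = 0; P(data | urn B) = (3/11)(2/10)(1/9) = 1/165; P(data | urn C) = (2/6)(1/5)(0/4) = 0; P(data | urn D) = (2/5)(1/4)(0/3) = 0; P(data | urn E) = (8/10)(7/9)(6/8) = 7/15.
The prior-weighted likelihoods are 1/5 · 0 = 0, 1/5 · 1/165 = 1/825, 1/5 · 0 = 0, 1/5 · 0 = 0, 1/5 · 7/15 = 7/75; summing to 26/275.
Normalising, the posterior is P(urn A | data) = 0, P(urn B | data) = 1/78, P(urn C | data) = 0, P(urn D | data) = 0, P(urn E | data) = 77/78.
Averaging over the posterior, P(blue next | data) = (1)(1/78) + (2/7)(77/78) = 23/78.

0.2949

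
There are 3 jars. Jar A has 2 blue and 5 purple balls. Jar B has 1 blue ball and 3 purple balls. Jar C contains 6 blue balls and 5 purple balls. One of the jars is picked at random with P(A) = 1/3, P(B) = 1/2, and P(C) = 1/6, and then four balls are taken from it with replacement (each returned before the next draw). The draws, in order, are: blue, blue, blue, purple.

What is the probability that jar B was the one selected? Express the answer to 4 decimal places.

0.2472

Compute the likelihood of the observed sequence for each case: P(data | jar A) = (2/7)(2/7)(2/7)(5/7) = 0.01666; P(data | jar B) = (1/4)(1/4)(1/4)(3/4) = 0.011719; P(data | jar C) = (6/11)(6/11)(6/11)(5/11) = 0.073765.
Multiplying each by its prior: 1/3 · 0.01666 = 0.0055532, 1/2 · 0.011719 = 0.0058594, 1/6 · 0.073765 = 0.012294; with total 0.023707.
So P(jar B | data) = (0.0058594) / (0.023707) = 0.24716.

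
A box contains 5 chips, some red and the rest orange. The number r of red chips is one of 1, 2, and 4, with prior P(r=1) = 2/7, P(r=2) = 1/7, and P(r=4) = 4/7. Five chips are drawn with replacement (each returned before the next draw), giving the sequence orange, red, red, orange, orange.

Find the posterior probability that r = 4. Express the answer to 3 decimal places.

Under each hypothesis, the probability of the observed sequence is: P(data | r = 1) = (4/5)(1/5)(1/5)(4/5)(4/5) = 0.02048; P(data | r = 2) = (3/5)(2/5)(2/5)(3/5)(3/5) = 0.03456; P(data | r = 4) = (1/5)(4/5)(4/5)(1/5)(1/5) = 0.00512.
Weighting by the prior gives 2/7 · 0.02048 = 0.0058514, 1/7 · 0.03456 = 0.0049371, 4/7 · 0.00512 = 0.0029257; summing to 0.013714.
By Bayes' rule, P(r = 4 | data) = (0.0029257) / (0.013714) = 0.21333.

0.213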